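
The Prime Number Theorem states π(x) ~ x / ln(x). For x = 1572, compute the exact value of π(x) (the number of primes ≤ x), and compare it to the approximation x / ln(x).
π(1572) = 248;  x/ln(x) ≈ 213.58;  relative error ≈ 13.88%.

Directly count primes up to 1572: π(1572) = 248. The PNT approximation gives 1572/ln(1572) ≈ 1572/7.36010 ≈ 213.58. Relative error (π(x) − x/ln(x)) / π(x) ≈ 13.88%; the approximation is known to undercount slightly (Li(x) is a better estimate).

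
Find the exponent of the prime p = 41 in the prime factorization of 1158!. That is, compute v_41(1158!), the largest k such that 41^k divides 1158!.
v_41(1158!) = 28

Legendre's formula: v_p(n!) = Σ_{k ≥ 1} ⌊n / p^k⌋. For p = 41, n = 1158, the terms are:
  ⌊1158/41^1⌋ = ⌊1158/41⌋ = 28
(the next term ⌊1158/41^2⌋ = 0, terminating the sum). Summing: v_41(1158!) = 28 = 28.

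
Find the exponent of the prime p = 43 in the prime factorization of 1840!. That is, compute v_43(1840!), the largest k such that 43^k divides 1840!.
v_43(1840!) = 42

Legendre's formula: v_p(n!) = Σ_{k ≥ 1} ⌊n / p^k⌋. For p = 43, n = 1840, the terms are:
  ⌊1840/43^1⌋ = ⌊1840/43⌋ = 42
(the next term ⌊1840/43^2⌋ = 0, terminating the sum). Summing: v_43(1840!) = 42 = 42.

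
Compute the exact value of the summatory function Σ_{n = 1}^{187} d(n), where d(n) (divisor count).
Σ_{n ≤ 187} d(n) = 1009

Compute d(n) for each 1 ≤ n ≤ 187: d(1) = 1, d(2) = 2, d(3) = 2, d(4) = 3, d(5) = 2, d(6) = 4, d(7) = 2, d(8) = 4, d(9) = 3, d(10) = 4, d(11) = 2, d(12) = 6, d(13) = 2, d(14) = 4, d(15) = 4, d(16) = 5, d(17) = 2, d(18) = 6, d(19) = 2, d(20) = 6, d(21) = 4, d(22) = 4, d(23) = 2, d(24) = 8, d(25) = 3, d(26) = 4, d(27) = 4, d(28) = 6, d(29) = 2, d(30) = 8, d(31) = 2, d(32) = 6, d(33) = 4, d(34) = 4, d(35) = 4, d(36) = 9, d(37) = 2, d(38) = 4, d(39) = 4, d(40) = 8, d(41) = 2, d(42) = 8, d(43) = 2, d(44) = 6, d(45) = 6, d(46) = 4, d(47) = 2, d(48) = 10, d(49) = 3, d(50) = 6, d(51) = 4, d(52) = 6, d(53) = 2, d(54) = 8, d(55) = 4, d(56) = 8, d(57) = 4, d(58) = 4, d(59) = 2, d(60) = 12, d(61) = 2, d(62) = 4, d(63) = 6, d(64) = 7, d(65) = 4, d(66) = 8, d(67) = 2, d(68) = 6, d(69) = 4, d(70) = 8, d(71) = 2, d(72) = 12, d(73) = 2, d(74) = 4, d(75) = 6, d(76) = 6, d(77) = 4, d(78) = 8, d(79) = 2, d(80) = 10, d(81) = 5, d(82) = 4, d(83) = 2, d(84) = 12, d(85) = 4, d(86) = 4, d(87) = 4, d(88) = 8, d(89) = 2, d(90) = 12, d(91) = 4, d(92) = 6, d(93) = 4, d(94) = 4, d(95) = 4, d(96) = 12, d(97) = 2, d(98) = 6, d(99) = 6, d(100) = 9, d(101) = 2, d(102) = 8, d(103) = 2, d(104) = 8, d(105) = 8, d(106) = 4, d(107) = 2, d(108) = 12, d(109) = 2, d(110) = 8, d(111) = 4, d(112) = 10, d(113) = 2, d(114) = 8, d(115) = 4, d(116) = 6, d(117) = 6, d(118) = 4, d(119) = 4, d(120) = 16, d(121) = 3, d(122) = 4, d(123) = 4, d(124) = 6, d(125) = 4, d(126) = 12, d(127) = 2, d(128) = 8, d(129) = 4, d(130) = 8, d(131) = 2, d(132) = 12, d(133) = 4, d(134) = 4, d(135) = 8, d(136) = 8, d(137) = 2, d(138) = 8, d(139) = 2, d(140) = 12, d(141) = 4, d(142) = 4, d(143) = 4, d(144) = 15, d(145) = 4, d(146) = 4, d(147) = 6, d(148) = 6, d(149) = 2, d(150) = 12, d(151) = 2, d(152) = 8, d(153) = 6, d(154) = 8, d(155) = 4, d(156) = 12, d(157) = 2, d(158) = 4, d(159) = 4, d(160) = 12, d(161) = 4, d(162) = 10, d(163) = 2, d(164) = 6, d(165) = 8, d(166) = 4, d(167) = 2, d(168) = 16, d(169) = 3, d(170) = 8, d(171) = 6, d(172) = 6, d(173) = 2, d(174) = 8, d(175) = 6, d(176) = 10, d(177) = 4, d(178) = 4, d(179) = 2, d(180) = 18, d(181) = 2, d(182) = 8, d(183) = 4, d(184) = 8, d(185) = 4, d(186) = 8, d(187) = 4. Summing all 187 values: 1009. (Dirichlet's divisor formula: Σ_{n ≤ x} d(n) = x ln(x) + (2γ − 1) x + O(√x). For x = 187, the asymptotic estimate is ≈ 1007.10.)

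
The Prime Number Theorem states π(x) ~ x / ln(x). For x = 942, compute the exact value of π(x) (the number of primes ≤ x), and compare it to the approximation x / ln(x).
π(942) = 160;  x/ln(x) ≈ 137.56;  relative error ≈ 14.03%.

Directly count primes up to 942: π(942) = 160. The PNT approximation gives 942/ln(942) ≈ 942/6.84801 ≈ 137.56. Relative error (π(x) − x/ln(x)) / π(x) ≈ 14.03%; the approximation is known to undercount slightly (Li(x) is a better estimate).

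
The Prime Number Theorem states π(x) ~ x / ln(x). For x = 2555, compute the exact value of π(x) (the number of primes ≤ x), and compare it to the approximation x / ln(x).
π(2555) = 374;  x/ln(x) ≈ 325.65;  relative error ≈ 12.93%.

Directly count primes up to 2555: π(2555) = 374. The PNT approximation gives 2555/ln(2555) ≈ 2555/7.84581 ≈ 325.65. Relative error (π(x) − x/ln(x)) / π(x) ≈ 12.93%; the approximation is known to undercount slightly (Li(x) is a better estimate).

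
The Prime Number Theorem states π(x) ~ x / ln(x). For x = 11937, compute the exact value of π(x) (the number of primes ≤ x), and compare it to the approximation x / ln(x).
π(11937) = 1430;  x/ln(x) ≈ 1271.60;  relative error ≈ 11.08%.

Directly count primes up to 11937: π(11937) = 1430. The PNT approximation gives 11937/ln(11937) ≈ 11937/9.38740 ≈ 1271.60. Relative error (π(x) − x/ln(x)) / π(x) ≈ 11.08%; the approximation is known to undercount slightly (Li(x) is a better estimate).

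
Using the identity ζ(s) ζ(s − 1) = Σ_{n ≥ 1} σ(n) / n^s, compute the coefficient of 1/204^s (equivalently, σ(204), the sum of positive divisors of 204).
σ(204) = 504

In the product (Σ m^0/m^s)(Σ k / k^s) = Σ (Σ_{d | n} d) / n^s, the coefficient of 1/n^s is σ(n) = Σ_{d | n} d. For n = 204, divisors are [1, 2, 3, 4, 6, 12, 17, 34, 51, 68, 102, 204]; summing: σ(204) = 504.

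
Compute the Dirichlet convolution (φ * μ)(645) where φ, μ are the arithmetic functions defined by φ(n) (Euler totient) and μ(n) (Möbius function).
(φ * μ)(645) = 123

Divisors of 645: [1, 3, 5, 15, 43, 129, 215, 645]. For each d | 645:
  d = 1: φ(1) · μ(645/1) = 1 · -1 = -1
  d = 3: φ(3) · μ(645/3) = 2 · 1 = 2
  d = 5: φ(5) · μ(645/5) = 4 · 1 = 4
  d = 15: φ(15) · μ(645/15) = 8 · -1 = -8
  d = 43: φ(43) · μ(645/43) = 42 · 1 = 42
  d = 129: φ(129) · μ(645/129) = 84 · -1 = -84
  d = 215: φ(215) · μ(645/215) = 168 · -1 = -168
  d = 645: φ(645) · μ(645/645) = 336 · 1 = 336
Summing: (φ * μ)(645) = -1 + 2 + 4 + -8 + 42 + -84 + -168 + 336 = 123.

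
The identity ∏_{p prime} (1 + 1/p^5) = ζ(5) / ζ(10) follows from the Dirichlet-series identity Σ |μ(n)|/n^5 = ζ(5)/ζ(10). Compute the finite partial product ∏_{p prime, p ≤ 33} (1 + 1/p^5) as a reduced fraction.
∏ = 63844361159480726970812326794206836752384/61631932954678205462623400894081119262815

The primes p ≤ 33 are [2, 3, 5, 7, 11, 13, 17, 19, 23, 29, 31]. For each, (1 + 1/p^5) = (p^5 + 1)/p^5. Multiplying these fractions over p ∈ [2, 3, 5, 7, 11, 13, 17, 19, 23, 29, 31] gives 63844361159480726970812326794206836752384/61631932954678205462623400894081119262815. (In the limit P → ∞ this tends to ζ(5)/ζ(10).)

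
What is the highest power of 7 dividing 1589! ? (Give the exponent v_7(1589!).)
v_7(1589!) = 263

Legendre's formula: v_p(n!) = Σ_{k ≥ 1} ⌊n / p^k⌋. For p = 7, n = 1589, the terms are:
  ⌊1589/7^1⌋ = ⌊1589/7⌋ = 227
  ⌊1589/7^2⌋ = ⌊1589/49⌋ = 32
  ⌊1589/7^3⌋ = ⌊1589/343⌋ = 4
(the next term ⌊1589/7^4⌋ = 0, terminating the sum). Summing: v_7(1589!) = 227 + 32 + 4 = 263.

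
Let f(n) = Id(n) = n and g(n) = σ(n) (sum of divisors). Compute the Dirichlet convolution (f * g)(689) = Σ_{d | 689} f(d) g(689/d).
(Id * σ)(689) = 2889

Divisors of 689: [1, 13, 53, 689]. For each d | 689:
  d = 1: Id(1) · σ(689/1) = 1 · 756 = 756
  d = 13: Id(13) · σ(689/13) = 13 · 54 = 702
  d = 53: Id(53) · σ(689/53) = 53 · 14 = 742
  d = 689: Id(689) · σ(689/689) = 689 · 1 = 689
Summing: (Id * σ)(689) = 756 + 702 + 742 + 689 = 2889.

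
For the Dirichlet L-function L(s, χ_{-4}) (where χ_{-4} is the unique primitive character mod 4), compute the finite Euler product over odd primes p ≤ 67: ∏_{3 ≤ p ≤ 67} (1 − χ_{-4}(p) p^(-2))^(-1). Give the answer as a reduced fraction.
∏ = 186965264422467473784849459249589/204088016612535111254016000000000

The odd primes p ≤ 67 are [3, 5, 7, 11, 13, 17, 19, 23, 29, 31, 37, 41, 43, 47, 53, 59, 61, 67]. For each, χ(p) = 1 if p ≡ 1 mod 4, χ(p) = −1 if p ≡ 3 mod 4. Taking (1 − χ(p)/p^2)^(-1) = p^2/(p^2 − χ(p)): (1 − (-1)/3^2)^(-1) · (1 − (1)/5^2)^(-1) · (1 − (-1)/7^2)^(-1) · (1 − (-1)/11^2)^(-1) · (1 − (1)/13^2)^(-1) · (1 − (1)/17^2)^(-1) · (1 − (-1)/19^2)^(-1) · (1 − (-1)/23^2)^(-1) · (1 − (1)/29^2)^(-1) · (1 − (-1)/31^2)^(-1) · (1 − (1)/37^2)^(-1) · (1 − (1)/41^2)^(-1) · (1 − (-1)/43^2)^(-1) · (1 − (-1)/47^2)^(-1) · (1 − (1)/53^2)^(-1) · (1 − (-1)/59^2)^(-1) · (1 − (1)/61^2)^(-1) · (1 − (-1)/67^2)^(-1) = 186965264422467473784849459249589/204088016612535111254016000000000.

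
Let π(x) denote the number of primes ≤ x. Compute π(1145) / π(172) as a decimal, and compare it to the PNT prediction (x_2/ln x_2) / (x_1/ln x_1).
π(1145)/π(172) = 189/39 ≈ 4.8462;  PNT prediction ≈ 4.8653.

π(172) = 39 and π(1145) = 189, so π(1145)/π(172) ≈ 4.8462. The PNT-predicted ratio is (1145/ln(1145)) / (172/ln(172)) ≈ 4.8653. The two agree to within a few percent, as expected.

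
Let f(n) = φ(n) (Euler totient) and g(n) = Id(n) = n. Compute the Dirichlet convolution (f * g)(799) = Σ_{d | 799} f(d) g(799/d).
(φ * Id)(799) = 3069

Divisors of 799: [1, 17, 47, 799]. For each d | 799:
  d = 1: φ(1) · Id(799/1) = 1 · 799 = 799
  d = 17: φ(17) · Id(799/17) = 16 · 47 = 752
  d = 47: φ(47) · Id(799/47) = 46 · 17 = 782
  d = 799: φ(799) · Id(799/799) = 736 · 1 = 736
Summing: (φ * Id)(799) = 799 + 752 + 782 + 736 = 3069.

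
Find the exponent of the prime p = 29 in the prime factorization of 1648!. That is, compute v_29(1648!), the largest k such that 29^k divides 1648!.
v_29(1648!) = 57

Legendre's formula: v_p(n!) = Σ_{k ≥ 1} ⌊n / p^k⌋. For p = 29, n = 1648, the terms are:
  ⌊1648/29^1⌋ = ⌊1648/29⌋ = 56
  ⌊1648/29^2⌋ = ⌊1648/841⌋ = 1
(the next term ⌊1648/29^3⌋ = 0, terminating the sum). Summing: v_29(1648!) = 56 + 1 = 57.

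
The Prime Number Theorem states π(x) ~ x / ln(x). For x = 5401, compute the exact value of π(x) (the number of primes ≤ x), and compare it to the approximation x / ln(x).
π(5401) = 712;  x/ln(x) ≈ 628.44;  relative error ≈ 11.74%.

Directly count primes up to 5401: π(5401) = 712. The PNT approximation gives 5401/ln(5401) ≈ 5401/8.59434 ≈ 628.44. Relative error (π(x) − x/ln(x)) / π(x) ≈ 11.74%; the approximation is known to undercount slightly (Li(x) is a better estimate).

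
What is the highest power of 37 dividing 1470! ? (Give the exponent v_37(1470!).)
v_37(1470!) = 40

Legendre's formula: v_p(n!) = Σ_{k ≥ 1} ⌊n / p^k⌋. For p = 37, n = 1470, the terms are:
  ⌊1470/37^1⌋ = ⌊1470/37⌋ = 39
  ⌊1470/37^2⌋ = ⌊1470/1369⌋ = 1
(the next term ⌊1470/37^3⌋ = 0, terminating the sum). Summing: v_37(1470!) = 39 + 1 = 40.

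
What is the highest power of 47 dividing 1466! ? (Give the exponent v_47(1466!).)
v_47(1466!) = 31

Legendre's formula: v_p(n!) = Σ_{k ≥ 1} ⌊n / p^k⌋. For p = 47, n = 1466, the terms are:
  ⌊1466/47^1⌋ = ⌊1466/47⌋ = 31
(the next term ⌊1466/47^2⌋ = 0, terminating the sum). Summing: v_47(1466!) = 31 = 31.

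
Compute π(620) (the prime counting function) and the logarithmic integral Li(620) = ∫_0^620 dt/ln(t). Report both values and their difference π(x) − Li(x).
π(620) = 114;  Li(620) ≈ 120.76;  π(x) − Li(x) ≈ -6.76.

Direct count of primes ≤ 620 gives π(620) = 114. Numerical evaluation of the logarithmic integral gives Li(620) ≈ 120.76. The difference π(x) − Li(x) ≈ -6.76 is typically negative for small/moderate x (Li(x) overestimates), though Littlewood's theorem shows this sign changes infinitely often.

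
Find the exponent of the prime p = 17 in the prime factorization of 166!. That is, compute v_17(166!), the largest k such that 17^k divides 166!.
v_17(166!) = 9

Legendre's formula: v_p(n!) = Σ_{k ≥ 1} ⌊n / p^k⌋. For p = 17, n = 166, the terms are:
  ⌊166/17^1⌋ = ⌊166/17⌋ = 9
(the next term ⌊166/17^2⌋ = 0, terminating the sum). Summing: v_17(166!) = 9 = 9.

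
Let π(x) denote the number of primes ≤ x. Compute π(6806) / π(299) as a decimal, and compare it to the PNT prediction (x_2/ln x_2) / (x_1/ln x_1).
π(6806)/π(299) = 876/62 ≈ 14.1290;  PNT prediction ≈ 14.7024.

π(299) = 62 and π(6806) = 876, so π(6806)/π(299) ≈ 14.1290. The PNT-predicted ratio is (6806/ln(6806)) / (299/ln(299)) ≈ 14.7024. The two agree to within a few percent, as expected.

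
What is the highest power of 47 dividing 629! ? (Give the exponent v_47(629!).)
v_47(629!) = 13

Legendre's formula: v_p(n!) = Σ_{k ≥ 1} ⌊n / p^k⌋. For p = 47, n = 629, the terms are:
  ⌊629/47^1⌋ = ⌊629/47⌋ = 13
(the next term ⌊629/47^2⌋ = 0, terminating the sum). Summing: v_47(629!) = 13 = 13.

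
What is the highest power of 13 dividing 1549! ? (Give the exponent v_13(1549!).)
v_13(1549!) = 128

Legendre's formula: v_p(n!) = Σ_{k ≥ 1} ⌊n / p^k⌋. For p = 13, n = 1549, the terms are:
  ⌊1549/13^1⌋ = ⌊1549/13⌋ = 119
  ⌊1549/13^2⌋ = ⌊1549/169⌋ = 9
(the next term ⌊1549/13^3⌋ = 0, terminating the sum). Summing: v_13(1549!) = 119 + 9 = 128.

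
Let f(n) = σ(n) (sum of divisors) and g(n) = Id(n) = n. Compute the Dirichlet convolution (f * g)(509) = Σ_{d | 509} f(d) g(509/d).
(σ * Id)(509) = 1019

Divisors of 509: [1, 509]. For each d | 509:
  d = 1: σ(1) · Id(509/1) = 1 · 509 = 509
  d = 509: σ(509) · Id(509/509) = 510 · 1 = 510
Summing: (σ * Id)(509) = 509 + 510 = 1019.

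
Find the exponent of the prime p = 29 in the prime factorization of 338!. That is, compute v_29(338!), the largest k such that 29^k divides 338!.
v_29(338!) = 11

Legendre's formula: v_p(n!) = Σ_{k ≥ 1} ⌊n / p^k⌋. For p = 29, n = 338, the terms are:
  ⌊338/29^1⌋ = ⌊338/29⌋ = 11
(the next term ⌊338/29^2⌋ = 0, terminating the sum). Summing: v_29(338!) = 11 = 11.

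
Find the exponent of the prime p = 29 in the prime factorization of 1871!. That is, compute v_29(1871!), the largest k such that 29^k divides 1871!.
v_29(1871!) = 66

Legendre's formula: v_p(n!) = Σ_{k ≥ 1} ⌊n / p^k⌋. For p = 29, n = 1871, the terms are:
  ⌊1871/29^1⌋ = ⌊1871/29⌋ = 64
  ⌊1871/29^2⌋ = ⌊1871/841⌋ = 2
(the next term ⌊1871/29^3⌋ = 0, terminating the sum). Summing: v_29(1871!) = 64 + 2 = 66.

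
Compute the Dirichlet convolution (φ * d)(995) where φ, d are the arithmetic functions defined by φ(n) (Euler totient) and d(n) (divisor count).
(φ * d)(995) = 1200

Divisors of 995: [1, 5, 199, 995]. For each d | 995:
  d = 1: φ(1) · d(995/1) = 1 · 4 = 4
  d = 5: φ(5) · d(995/5) = 4 · 2 = 8
  d = 199: φ(199) · d(995/199) = 198 · 2 = 396
  d = 995: φ(995) · d(995/995) = 792 · 1 = 792
Summing: (φ * d)(995) = 4 + 8 + 396 + 792 = 1200.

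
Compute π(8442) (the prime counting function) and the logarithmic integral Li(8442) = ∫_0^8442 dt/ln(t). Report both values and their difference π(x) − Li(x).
π(8442) = 1055;  Li(8442) ≈ 1075.45;  π(x) − Li(x) ≈ -20.45.

Direct count of primes ≤ 8442 gives π(8442) = 1055. Numerical evaluation of the logarithmic integral gives Li(8442) ≈ 1075.45. The difference π(x) − Li(x) ≈ -20.45 is typically negative for small/moderate x (Li(x) overestimates), though Littlewood's theorem shows this sign changes infinitely often.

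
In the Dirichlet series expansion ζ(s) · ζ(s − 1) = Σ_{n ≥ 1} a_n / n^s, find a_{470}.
σ(470) = 864

In the product (Σ m^0/m^s)(Σ k / k^s) = Σ (Σ_{d | n} d) / n^s, the coefficient of 1/n^s is σ(n) = Σ_{d | n} d. For n = 470, divisors are [1, 2, 5, 10, 47, 94, 235, 470]; summing: σ(470) = 864.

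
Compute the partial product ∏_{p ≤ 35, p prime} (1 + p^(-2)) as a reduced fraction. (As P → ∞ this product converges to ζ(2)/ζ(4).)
∏ = 7292191856800000/4827887490090357

The primes p ≤ 35 are [2, 3, 5, 7, 11, 13, 17, 19, 23, 29, 31]. For each, (1 + 1/p^2) = (p^2 + 1)/p^2. Multiplying these fractions over p ∈ [2, 3, 5, 7, 11, 13, 17, 19, 23, 29, 31] gives 7292191856800000/4827887490090357. (In the limit P → ∞ this tends to ζ(2)/ζ(4).)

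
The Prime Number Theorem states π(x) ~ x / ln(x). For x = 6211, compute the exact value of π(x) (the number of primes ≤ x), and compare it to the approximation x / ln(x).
π(6211) = 808;  x/ln(x) ≈ 711.12;  relative error ≈ 11.99%.

Directly count primes up to 6211: π(6211) = 808. The PNT approximation gives 6211/ln(6211) ≈ 6211/8.73408 ≈ 711.12. Relative error (π(x) − x/ln(x)) / π(x) ≈ 11.99%; the approximation is known to undercount slightly (Li(x) is a better estimate).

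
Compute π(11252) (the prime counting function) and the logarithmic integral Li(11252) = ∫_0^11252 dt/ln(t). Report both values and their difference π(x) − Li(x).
π(11252) = 1360;  Li(11252) ≈ 1381.19;  π(x) − Li(x) ≈ -21.19.

Direct count of primes ≤ 11252 gives π(11252) = 1360. Numerical evaluation of the logarithmic integral gives Li(11252) ≈ 1381.19. The difference π(x) − Li(x) ≈ -21.19 is typically negative for small/moderate x (Li(x) overestimates), though Littlewood's theorem shows this sign changes infinitely often.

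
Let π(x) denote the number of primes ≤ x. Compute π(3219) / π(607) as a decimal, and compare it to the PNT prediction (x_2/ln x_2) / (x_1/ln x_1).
π(3219)/π(607) = 455/111 ≈ 4.0991;  PNT prediction ≈ 4.2077.

π(607) = 111 and π(3219) = 455, so π(3219)/π(607) ≈ 4.0991. The PNT-predicted ratio is (3219/ln(3219)) / (607/ln(607)) ≈ 4.2077. The two agree to within a few percent, as expected.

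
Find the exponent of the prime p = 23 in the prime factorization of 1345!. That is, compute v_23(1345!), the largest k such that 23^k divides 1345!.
v_23(1345!) = 60

Legendre's formula: v_p(n!) = Σ_{k ≥ 1} ⌊n / p^k⌋. For p = 23, n = 1345, the terms are:
  ⌊1345/23^1⌋ = ⌊1345/23⌋ = 58
  ⌊1345/23^2⌋ = ⌊1345/529⌋ = 2
(the next term ⌊1345/23^3⌋ = 0, terminating the sum). Summing: v_23(1345!) = 58 + 2 = 60.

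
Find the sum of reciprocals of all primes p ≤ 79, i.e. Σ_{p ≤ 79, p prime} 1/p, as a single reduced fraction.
Σ 1/p = 5692733621468679832887230172131/3217644767340672907899084554130

π(79) = 22, so the primes ≤ 79 are [2, 3, 5, 7, 11, 13, 17, 19, 23, 29, 31, 37, 41, 43, 47, 53, 59, 61, 67, 71, 73, 79]. Summing 1/p over these primes: 5692733621468679832887230172131/3217644767340672907899084554130 ≈ 1.7692. Mertens estimate ln ln(79) + 0.2615 ≈ 1.7361.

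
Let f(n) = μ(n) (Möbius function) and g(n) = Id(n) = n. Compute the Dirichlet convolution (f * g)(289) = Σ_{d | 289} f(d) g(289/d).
(μ * Id)(289) = 272

Divisors of 289: [1, 17, 289]. For each d | 289:
  d = 1: μ(1) · Id(289/1) = 1 · 289 = 289
  d = 17: μ(17) · Id(289/17) = -1 · 17 = -17
  d = 289: μ(289) · Id(289/289) = 0 · 1 = 0
Summing: (μ * Id)(289) = 289 + -17 + 0 = 272.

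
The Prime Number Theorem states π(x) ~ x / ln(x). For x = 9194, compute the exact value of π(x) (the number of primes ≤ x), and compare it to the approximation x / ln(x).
π(9194) = 1139;  x/ln(x) ≈ 1007.42;  relative error ≈ 11.55%.

Directly count primes up to 9194: π(9194) = 1139. The PNT approximation gives 9194/ln(9194) ≈ 9194/9.12631 ≈ 1007.42. Relative error (π(x) − x/ln(x)) / π(x) ≈ 11.55%; the approximation is known to undercount slightly (Li(x) is a better estimate).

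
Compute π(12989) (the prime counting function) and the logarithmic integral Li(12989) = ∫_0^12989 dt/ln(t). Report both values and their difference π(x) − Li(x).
π(12989) = 1547;  Li(12989) ≈ 1565.95;  π(x) − Li(x) ≈ -18.95.

Direct count of primes ≤ 12989 gives π(12989) = 1547. Numerical evaluation of the logarithmic integral gives Li(12989) ≈ 1565.95. The difference π(x) − Li(x) ≈ -18.95 is typically negative for small/moderate x (Li(x) overestimates), though Littlewood's theorem shows this sign changes infinitely often.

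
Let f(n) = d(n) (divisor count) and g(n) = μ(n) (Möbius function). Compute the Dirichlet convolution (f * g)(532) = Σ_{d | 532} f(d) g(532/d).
(d * μ)(532) = 1

Divisors of 532: [1, 2, 4, 7, 14, 19, 28, 38, 76, 133, 266, 532]. For each d | 532:
  d = 1: d(1) · μ(532/1) = 1 · 0 = 0
  d = 2: d(2) · μ(532/2) = 2 · -1 = -2
  d = 4: d(4) · μ(532/4) = 3 · 1 = 3
  d = 7: d(7) · μ(532/7) = 2 · 0 = 0
  d = 14: d(14) · μ(532/14) = 4 · 1 = 4
  d = 19: d(19) · μ(532/19) = 2 · 0 = 0
  d = 28: d(28) · μ(532/28) = 6 · -1 = -6
  d = 38: d(38) · μ(532/38) = 4 · 1 = 4
  d = 76: d(76) · μ(532/76) = 6 · -1 = -6
  d = 133: d(133) · μ(532/133) = 4 · 0 = 0
  d = 266: d(266) · μ(532/266) = 8 · -1 = -8
  d = 532: d(532) · μ(532/532) = 12 · 1 = 12
Summing: (d * μ)(532) = 0 + -2 + 3 + 0 + 4 + 0 + -6 + 4 + -6 + 0 + -8 + 12 = 1.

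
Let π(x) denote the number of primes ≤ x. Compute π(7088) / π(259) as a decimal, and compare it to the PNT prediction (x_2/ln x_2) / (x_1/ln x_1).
π(7088)/π(259) = 909/55 ≈ 16.5273;  PNT prediction ≈ 17.1520.

π(259) = 55 and π(7088) = 909, so π(7088)/π(259) ≈ 16.5273. The PNT-predicted ratio is (7088/ln(7088)) / (259/ln(259)) ≈ 17.1520. The two agree to within a few percent, as expected.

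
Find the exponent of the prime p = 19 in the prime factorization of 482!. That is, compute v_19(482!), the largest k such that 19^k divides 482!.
v_19(482!) = 26

Legendre's formula: v_p(n!) = Σ_{k ≥ 1} ⌊n / p^k⌋. For p = 19, n = 482, the terms are:
  ⌊482/19^1⌋ = ⌊482/19⌋ = 25
  ⌊482/19^2⌋ = ⌊482/361⌋ = 1
(the next term ⌊482/19^3⌋ = 0, terminating the sum). Summing: v_19(482!) = 25 + 1 = 26.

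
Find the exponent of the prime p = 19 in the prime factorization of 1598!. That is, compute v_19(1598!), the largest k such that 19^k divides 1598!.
v_19(1598!) = 88

Legendre's formula: v_p(n!) = Σ_{k ≥ 1} ⌊n / p^k⌋. For p = 19, n = 1598, the terms are:
  ⌊1598/19^1⌋ = ⌊1598/19⌋ = 84
  ⌊1598/19^2⌋ = ⌊1598/361⌋ = 4
(the next term ⌊1598/19^3⌋ = 0, terminating the sum). Summing: v_19(1598!) = 84 + 4 = 88.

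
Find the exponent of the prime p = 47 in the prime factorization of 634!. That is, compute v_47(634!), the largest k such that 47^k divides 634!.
v_47(634!) = 13

Legendre's formula: v_p(n!) = Σ_{k ≥ 1} ⌊n / p^k⌋. For p = 47, n = 634, the terms are:
  ⌊634/47^1⌋ = ⌊634/47⌋ = 13
(the next term ⌊634/47^2⌋ = 0, terminating the sum). Summing: v_47(634!) = 13 = 13.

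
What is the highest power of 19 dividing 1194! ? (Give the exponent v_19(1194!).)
v_19(1194!) = 65

Legendre's formula: v_p(n!) = Σ_{k ≥ 1} ⌊n / p^k⌋. For p = 19, n = 1194, the terms are:
  ⌊1194/19^1⌋ = ⌊1194/19⌋ = 62
  ⌊1194/19^2⌋ = ⌊1194/361⌋ = 3
(the next term ⌊1194/19^3⌋ = 0, terminating the sum). Summing: v_19(1194!) = 62 + 3 = 65.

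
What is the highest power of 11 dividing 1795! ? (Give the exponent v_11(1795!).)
v_11(1795!) = 178

Legendre's formula: v_p(n!) = Σ_{k ≥ 1} ⌊n / p^k⌋. For p = 11, n = 1795, the terms are:
  ⌊1795/11^1⌋ = ⌊1795/11⌋ = 163
  ⌊1795/11^2⌋ = ⌊1795/121⌋ = 14
  ⌊1795/11^3⌋ = ⌊1795/1331⌋ = 1
(the next term ⌊1795/11^4⌋ = 0, terminating the sum). Summing: v_11(1795!) = 163 + 14 + 1 = 178.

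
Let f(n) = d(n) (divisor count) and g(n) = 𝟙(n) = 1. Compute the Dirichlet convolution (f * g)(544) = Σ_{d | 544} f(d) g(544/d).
(d * 𝟙)(544) = 63

Divisors of 544: [1, 2, 4, 8, 16, 17, 32, 34, 68, 136, 272, 544]. For each d | 544:
  d = 1: d(1) · 𝟙(544/1) = 1 · 1 = 1
  d = 2: d(2) · 𝟙(544/2) = 2 · 1 = 2
  d = 4: d(4) · 𝟙(544/4) = 3 · 1 = 3
  d = 8: d(8) · 𝟙(544/8) = 4 · 1 = 4
  d = 16: d(16) · 𝟙(544/16) = 5 · 1 = 5
  d = 17: d(17) · 𝟙(544/17) = 2 · 1 = 2
  d = 32: d(32) · 𝟙(544/32) = 6 · 1 = 6
  d = 34: d(34) · 𝟙(544/34) = 4 · 1 = 4
  d = 68: d(68) · 𝟙(544/68) = 6 · 1 = 6
  d = 136: d(136) · 𝟙(544/136) = 8 · 1 = 8
  d = 272: d(272) · 𝟙(544/272) = 10 · 1 = 10
  d = 544: d(544) · 𝟙(544/544) = 12 · 1 = 12
Summing: (d * 𝟙)(544) = 1 + 2 + 3 + 4 + 5 + 2 + 6 + 4 + 6 + 8 + 10 + 12 = 63.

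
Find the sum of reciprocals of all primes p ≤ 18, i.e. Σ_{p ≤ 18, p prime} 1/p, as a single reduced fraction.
Σ 1/p = 716167/510510

π(18) = 7, so the primes ≤ 18 are [2, 3, 5, 7, 11, 13, 17]. Summing 1/p over these primes: 716167/510510 ≈ 1.4028. Mertens estimate ln ln(18) + 0.2615 ≈ 1.3229.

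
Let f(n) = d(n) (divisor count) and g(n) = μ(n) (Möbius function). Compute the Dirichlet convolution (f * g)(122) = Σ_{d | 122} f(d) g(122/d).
(d * μ)(122) = 1

Divisors of 122: [1, 2, 61, 122]. For each d | 122:
  d = 1: d(1) · μ(122/1) = 1 · 1 = 1
  d = 2: d(2) · μ(122/2) = 2 · -1 = -2
  d = 61: d(61) · μ(122/61) = 2 · -1 = -2
  d = 122: d(122) · μ(122/122) = 4 · 1 = 4
Summing: (d * μ)(122) = 1 + -2 + -2 + 4 = 1.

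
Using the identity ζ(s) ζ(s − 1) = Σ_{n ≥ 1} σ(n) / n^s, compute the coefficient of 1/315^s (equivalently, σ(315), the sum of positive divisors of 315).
σ(315) = 624

In the product (Σ m^0/m^s)(Σ k / k^s) = Σ (Σ_{d | n} d) / n^s, the coefficient of 1/n^s is σ(n) = Σ_{d | n} d. For n = 315, divisors are [1, 3, 5, 7, 9, 15, 21, 35, 45, 63, 105, 315]; summing: σ(315) = 624.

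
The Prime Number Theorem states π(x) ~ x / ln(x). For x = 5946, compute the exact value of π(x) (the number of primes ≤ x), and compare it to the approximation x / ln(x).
π(5946) = 780;  x/ln(x) ≈ 684.20;  relative error ≈ 12.28%.

Directly count primes up to 5946: π(5946) = 780. The PNT approximation gives 5946/ln(5946) ≈ 5946/8.69047 ≈ 684.20. Relative error (π(x) − x/ln(x)) / π(x) ≈ 12.28%; the approximation is known to undercount slightly (Li(x) is a better estimate).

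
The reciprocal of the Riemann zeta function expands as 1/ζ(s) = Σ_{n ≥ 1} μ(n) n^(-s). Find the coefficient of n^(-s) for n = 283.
μ(283) = -1

Factor n = 283 = 283. μ(n) = 0 if any exponent ≥ 2 (not squarefree); otherwise μ(n) = (−1)^{ω(n)} where ω(n) is the number of distinct prime factors. Applying: μ(283) = -1.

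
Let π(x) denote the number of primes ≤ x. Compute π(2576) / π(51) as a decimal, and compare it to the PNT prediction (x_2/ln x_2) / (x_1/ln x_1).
π(2576)/π(51) = 375/15 ≈ 25.0000;  PNT prediction ≈ 25.2860.

π(51) = 15 and π(2576) = 375, so π(2576)/π(51) ≈ 25.0000. The PNT-predicted ratio is (2576/ln(2576)) / (51/ln(51)) ≈ 25.2860. The two agree to within a few percent, as expected.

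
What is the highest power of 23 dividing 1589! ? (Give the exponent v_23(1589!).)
v_23(1589!) = 72

Legendre's formula: v_p(n!) = Σ_{k ≥ 1} ⌊n / p^k⌋. For p = 23, n = 1589, the terms are:
  ⌊1589/23^1⌋ = ⌊1589/23⌋ = 69
  ⌊1589/23^2⌋ = ⌊1589/529⌋ = 3
(the next term ⌊1589/23^3⌋ = 0, terminating the sum). Summing: v_23(1589!) = 69 + 3 = 72.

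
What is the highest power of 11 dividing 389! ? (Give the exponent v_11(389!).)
v_11(389!) = 38

Legendre's formula: v_p(n!) = Σ_{k ≥ 1} ⌊n / p^k⌋. For p = 11, n = 389, the terms are:
  ⌊389/11^1⌋ = ⌊389/11⌋ = 35
  ⌊389/11^2⌋ = ⌊389/121⌋ = 3
(the next term ⌊389/11^3⌋ = 0, terminating the sum). Summing: v_11(389!) = 35 + 3 = 38.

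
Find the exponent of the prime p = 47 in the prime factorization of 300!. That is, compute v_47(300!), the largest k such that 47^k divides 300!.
v_47(300!) = 6

Legendre's formula: v_p(n!) = Σ_{k ≥ 1} ⌊n / p^k⌋. For p = 47, n = 300, the terms are:
  ⌊300/47^1⌋ = ⌊300/47⌋ = 6
(the next term ⌊300/47^2⌋ = 0, terminating the sum). Summing: v_47(300!) = 6 = 6.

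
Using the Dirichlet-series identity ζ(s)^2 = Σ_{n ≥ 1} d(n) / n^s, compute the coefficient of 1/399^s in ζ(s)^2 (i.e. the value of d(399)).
d(399) = 8

ζ(s)^2 = (Σ 1/m^s)(Σ 1/k^s). The coefficient of 1/n^s in the product is the number of ordered pairs (m, k) with mk = n, which equals d(n). For n = 399, divisors are [1, 3, 7, 19, 21, 57, 133, 399], so d(399) = 8.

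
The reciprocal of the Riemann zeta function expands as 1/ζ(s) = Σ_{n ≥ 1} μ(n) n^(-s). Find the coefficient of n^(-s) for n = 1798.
μ(1798) = -1

Factor n = 1798 = 2 · 29 · 31. μ(n) = 0 if any exponent ≥ 2 (not squarefree); otherwise μ(n) = (−1)^{ω(n)} where ω(n) is the number of distinct prime factors. Applying: μ(1798) = -1.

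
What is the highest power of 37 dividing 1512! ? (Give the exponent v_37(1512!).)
v_37(1512!) = 41

Legendre's formula: v_p(n!) = Σ_{k ≥ 1} ⌊n / p^k⌋. For p = 37, n = 1512, the terms are:
  ⌊1512/37^1⌋ = ⌊1512/37⌋ = 40
  ⌊1512/37^2⌋ = ⌊1512/1369⌋ = 1
(the next term ⌊1512/37^3⌋ = 0, terminating the sum). Summing: v_37(1512!) = 40 + 1 = 41.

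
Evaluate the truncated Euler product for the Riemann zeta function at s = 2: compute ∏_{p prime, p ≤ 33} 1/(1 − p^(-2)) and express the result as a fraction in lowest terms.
∏ = 82920037520482019/50722704772300800

The primes p ≤ 33 are [2, 3, 5, 7, 11, 13, 17, 19, 23, 29, 31]. For each prime, (1 − 1/p^2)^(-1) = p^2 / (p^2 − 1). The product is (1 − 1/2^2)^(-1), (1 − 1/3^2)^(-1), (1 − 1/5^2)^(-1), (1 − 1/7^2)^(-1), (1 − 1/11^2)^(-1), (1 − 1/13^2)^(-1), (1 − 1/17^2)^(-1), (1 − 1/19^2)^(-1), (1 − 1/23^2)^(-1), (1 − 1/29^2)^(-1), (1 − 1/31^2)^(-1) = ∏ p^2 / (p^2 − 1) = 82920037520482019/50722704772300800.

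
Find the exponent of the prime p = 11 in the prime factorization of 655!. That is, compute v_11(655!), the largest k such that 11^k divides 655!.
v_11(655!) = 64

Legendre's formula: v_p(n!) = Σ_{k ≥ 1} ⌊n / p^k⌋. For p = 11, n = 655, the terms are:
  ⌊655/11^1⌋ = ⌊655/11⌋ = 59
  ⌊655/11^2⌋ = ⌊655/121⌋ = 5
(the next term ⌊655/11^3⌋ = 0, terminating the sum). Summing: v_11(655!) = 59 + 5 = 64.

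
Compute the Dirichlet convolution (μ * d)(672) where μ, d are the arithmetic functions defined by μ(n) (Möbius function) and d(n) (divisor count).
(μ * d)(672) = 1

Divisors of 672: [1, 2, 3, 4, 6, 7, 8, 12, 14, 16, 21, 24, 28, 32, 42, 48, 56, 84, 96, 112, 168, 224, 336, 672]. For each d | 672:
  d = 1: μ(1) · d(672/1) = 1 · 24 = 24
  d = 2: μ(2) · d(672/2) = -1 · 20 = -20
  d = 3: μ(3) · d(672/3) = -1 · 12 = -12
  d = 4: μ(4) · d(672/4) = 0 · 16 = 0
  d = 6: μ(6) · d(672/6) = 1 · 10 = 10
  d = 7: μ(7) · d(672/7) = -1 · 12 = -12
  d = 8: μ(8) · d(672/8) = 0 · 12 = 0
  d = 12: μ(12) · d(672/12) = 0 · 8 = 0
  d = 14: μ(14) · d(672/14) = 1 · 10 = 10
  d = 16: μ(16) · d(672/16) = 0 · 8 = 0
  d = 21: μ(21) · d(672/21) = 1 · 6 = 6
  d = 24: μ(24) · d(672/24) = 0 · 6 = 0
  d = 28: μ(28) · d(672/28) = 0 · 8 = 0
  d = 32: μ(32) · d(672/32) = 0 · 4 = 0
  d = 42: μ(42) · d(672/42) = -1 · 5 = -5
  d = 48: μ(48) · d(672/48) = 0 · 4 = 0
  d = 56: μ(56) · d(672/56) = 0 · 6 = 0
  d = 84: μ(84) · d(672/84) = 0 · 4 = 0
  d = 96: μ(96) · d(672/96) = 0 · 2 = 0
  d = 112: μ(112) · d(672/112) = 0 · 4 = 0
  d = 168: μ(168) · d(672/168) = 0 · 3 = 0
  d = 224: μ(224) · d(672/224) = 0 · 2 = 0
  d = 336: μ(336) · d(672/336) = 0 · 2 = 0
  d = 672: μ(672) · d(672/672) = 0 · 1 = 0
Summing: (μ * d)(672) = 24 + -20 + -12 + 0 + 10 + -12 + 0 + 0 + 10 + 0 + 6 + 0 + 0 + 0 + -5 + 0 + 0 + 0 + 0 + 0 + 0 + 0 + 0 + 0 = 1.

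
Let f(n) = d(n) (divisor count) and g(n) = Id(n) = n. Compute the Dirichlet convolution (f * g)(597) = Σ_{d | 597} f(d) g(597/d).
(d * Id)(597) = 1005

Divisors of 597: [1, 3, 199, 597]. For each d | 597:
  d = 1: d(1) · Id(597/1) = 1 · 597 = 597
  d = 3: d(3) · Id(597/3) = 2 · 199 = 398
  d = 199: d(199) · Id(597/199) = 2 · 3 = 6
  d = 597: d(597) · Id(597/597) = 4 · 1 = 4
Summing: (d * Id)(597) = 597 + 398 + 6 + 4 = 1005.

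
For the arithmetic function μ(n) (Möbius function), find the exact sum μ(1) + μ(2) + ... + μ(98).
Σ_{n ≤ 98} μ(n) = 1

Compute μ(n) for each 1 ≤ n ≤ 98: μ(1) = 1, μ(2) = -1, μ(3) = -1, μ(4) = 0, μ(5) = -1, μ(6) = 1, μ(7) = -1, μ(8) = 0, μ(9) = 0, μ(10) = 1, μ(11) = -1, μ(12) = 0, μ(13) = -1, μ(14) = 1, μ(15) = 1, μ(16) = 0, μ(17) = -1, μ(18) = 0, μ(19) = -1, μ(20) = 0, μ(21) = 1, μ(22) = 1, μ(23) = -1, μ(24) = 0, μ(25) = 0, μ(26) = 1, μ(27) = 0, μ(28) = 0, μ(29) = -1, μ(30) = -1, μ(31) = -1, μ(32) = 0, μ(33) = 1, μ(34) = 1, μ(35) = 1, μ(36) = 0, μ(37) = -1, μ(38) = 1, μ(39) = 1, μ(40) = 0, μ(41) = -1, μ(42) = -1, μ(43) = -1, μ(44) = 0, μ(45) = 0, μ(46) = 1, μ(47) = -1, μ(48) = 0, μ(49) = 0, μ(50) = 0, μ(51) = 1, μ(52) = 0, μ(53) = -1, μ(54) = 0, μ(55) = 1, μ(56) = 0, μ(57) = 1, μ(58) = 1, μ(59) = -1, μ(60) = 0, μ(61) = -1, μ(62) = 1, μ(63) = 0, μ(64) = 0, μ(65) = 1, μ(66) = -1, μ(67) = -1, μ(68) = 0, μ(69) = 1, μ(70) = -1, μ(71) = -1, μ(72) = 0, μ(73) = -1, μ(74) = 1, μ(75) = 0, μ(76) = 0, μ(77) = 1, μ(78) = -1, μ(79) = -1, μ(80) = 0, μ(81) = 0, μ(82) = 1, μ(83) = -1, μ(84) = 0, μ(85) = 1, μ(86) = 1, μ(87) = 1, μ(88) = 0, μ(89) = -1, μ(90) = 0, μ(91) = 1, μ(92) = 0, μ(93) = 1, μ(94) = 1, μ(95) = 1, μ(96) = 0, μ(97) = -1, μ(98) = 0. Summing all 98 values: 1. (Mertens function M(x) = Σ_{n ≤ x} μ(n); on average M(x) should be small (PNT ⟺ M(x) = o(x)).)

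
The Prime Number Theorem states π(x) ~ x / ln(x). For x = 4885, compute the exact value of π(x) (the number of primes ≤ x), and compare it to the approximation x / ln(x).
π(4885) = 653;  x/ln(x) ≈ 575.12;  relative error ≈ 11.93%.

Directly count primes up to 4885: π(4885) = 653. The PNT approximation gives 4885/ln(4885) ≈ 4885/8.49392 ≈ 575.12. Relative error (π(x) − x/ln(x)) / π(x) ≈ 11.93%; the approximation is known to undercount slightly (Li(x) is a better estimate).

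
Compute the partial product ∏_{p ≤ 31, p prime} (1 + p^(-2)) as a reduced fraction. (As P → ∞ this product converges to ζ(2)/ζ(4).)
∏ = 7292191856800000/4827887490090357

The primes p ≤ 31 are [2, 3, 5, 7, 11, 13, 17, 19, 23, 29, 31]. For each, (1 + 1/p^2) = (p^2 + 1)/p^2. Multiplying these fractions over p ∈ [2, 3, 5, 7, 11, 13, 17, 19, 23, 29, 31] gives 7292191856800000/4827887490090357. (In the limit P → ∞ this tends to ζ(2)/ζ(4).)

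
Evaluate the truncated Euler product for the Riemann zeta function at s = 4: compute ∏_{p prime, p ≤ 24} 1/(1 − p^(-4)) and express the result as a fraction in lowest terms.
∏ = 179711034607426083154393/166042662475294310400000

The primes p ≤ 24 are [2, 3, 5, 7, 11, 13, 17, 19, 23]. For each prime, (1 − 1/p^4)^(-1) = p^4 / (p^4 − 1). The product is (1 − 1/2^4)^(-1), (1 − 1/3^4)^(-1), (1 − 1/5^4)^(-1), (1 − 1/7^4)^(-1), (1 − 1/11^4)^(-1), (1 − 1/13^4)^(-1), (1 − 1/17^4)^(-1), (1 − 1/19^4)^(-1), (1 − 1/23^4)^(-1) = ∏ p^4 / (p^4 − 1) = 179711034607426083154393/166042662475294310400000.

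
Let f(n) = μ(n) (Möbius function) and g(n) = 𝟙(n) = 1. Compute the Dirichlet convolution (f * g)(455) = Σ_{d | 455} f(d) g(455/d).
(μ * 𝟙)(455) = 0

Divisors of 455: [1, 5, 7, 13, 35, 65, 91, 455]. For each d | 455:
  d = 1: μ(1) · 𝟙(455/1) = 1 · 1 = 1
  d = 5: μ(5) · 𝟙(455/5) = -1 · 1 = -1
  d = 7: μ(7) · 𝟙(455/7) = -1 · 1 = -1
  d = 13: μ(13) · 𝟙(455/13) = -1 · 1 = -1
  d = 35: μ(35) · 𝟙(455/35) = 1 · 1 = 1
  d = 65: μ(65) · 𝟙(455/65) = 1 · 1 = 1
  d = 91: μ(91) · 𝟙(455/91) = 1 · 1 = 1
  d = 455: μ(455) · 𝟙(455/455) = -1 · 1 = -1
Summing: (μ * 𝟙)(455) = 1 + -1 + -1 + -1 + 1 + 1 + 1 + -1 = 0.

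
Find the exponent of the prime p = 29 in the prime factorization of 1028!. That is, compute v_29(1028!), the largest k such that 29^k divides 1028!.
v_29(1028!) = 36

Legendre's formula: v_p(n!) = Σ_{k ≥ 1} ⌊n / p^k⌋. For p = 29, n = 1028, the terms are:
  ⌊1028/29^1⌋ = ⌊1028/29⌋ = 35
  ⌊1028/29^2⌋ = ⌊1028/841⌋ = 1
(the next term ⌊1028/29^3⌋ = 0, terminating the sum). Summing: v_29(1028!) = 35 + 1 = 36.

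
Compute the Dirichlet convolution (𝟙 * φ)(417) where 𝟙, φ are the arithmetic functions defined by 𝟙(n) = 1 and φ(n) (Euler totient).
(𝟙 * φ)(417) = 417

Divisors of 417: [1, 3, 139, 417]. For each d | 417:
  d = 1: 𝟙(1) · φ(417/1) = 1 · 276 = 276
  d = 3: 𝟙(3) · φ(417/3) = 1 · 138 = 138
  d = 139: 𝟙(139) · φ(417/139) = 1 · 2 = 2
  d = 417: 𝟙(417) · φ(417/417) = 1 · 1 = 1
Summing: (𝟙 * φ)(417) = 276 + 138 + 2 + 1 = 417.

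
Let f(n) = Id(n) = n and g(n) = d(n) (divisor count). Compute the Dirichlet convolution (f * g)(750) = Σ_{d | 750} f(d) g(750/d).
(Id * d)(750) = 3880

Divisors of 750: [1, 2, 3, 5, 6, 10, 15, 25, 30, 50, 75, 125, 150, 250, 375, 750]. For each d | 750:
  d = 1: Id(1) · d(750/1) = 1 · 16 = 16
  d = 2: Id(2) · d(750/2) = 2 · 8 = 16
  d = 3: Id(3) · d(750/3) = 3 · 8 = 24
  d = 5: Id(5) · d(750/5) = 5 · 12 = 60
  d = 6: Id(6) · d(750/6) = 6 · 4 = 24
  d = 10: Id(10) · d(750/10) = 10 · 6 = 60
  d = 15: Id(15) · d(750/15) = 15 · 6 = 90
  d = 25: Id(25) · d(750/25) = 25 · 8 = 200
  d = 30: Id(30) · d(750/30) = 30 · 3 = 90
  d = 50: Id(50) · d(750/50) = 50 · 4 = 200
  d = 75: Id(75) · d(750/75) = 75 · 4 = 300
  d = 125: Id(125) · d(750/125) = 125 · 4 = 500
  d = 150: Id(150) · d(750/150) = 150 · 2 = 300
  d = 250: Id(250) · d(750/250) = 250 · 2 = 500
  d = 375: Id(375) · d(750/375) = 375 · 2 = 750
  d = 750: Id(750) · d(750/750) = 750 · 1 = 750
Summing: (Id * d)(750) = 16 + 16 + 24 + 60 + 24 + 60 + 90 + 200 + 90 + 200 + 300 + 500 + 300 + 500 + 750 + 750 = 3880.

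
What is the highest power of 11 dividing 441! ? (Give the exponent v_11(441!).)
v_11(441!) = 43

Legendre's formula: v_p(n!) = Σ_{k ≥ 1} ⌊n / p^k⌋. For p = 11, n = 441, the terms are:
  ⌊441/11^1⌋ = ⌊441/11⌋ = 40
  ⌊441/11^2⌋ = ⌊441/121⌋ = 3
(the next term ⌊441/11^3⌋ = 0, terminating the sum). Summing: v_11(441!) = 40 + 3 = 43.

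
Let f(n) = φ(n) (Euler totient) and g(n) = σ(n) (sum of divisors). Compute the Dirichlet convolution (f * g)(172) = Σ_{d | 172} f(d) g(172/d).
(φ * σ)(172) = 1032

Divisors of 172: [1, 2, 4, 43, 86, 172]. For each d | 172:
  d = 1: φ(1) · σ(172/1) = 1 · 308 = 308
  d = 2: φ(2) · σ(172/2) = 1 · 132 = 132
  d = 4: φ(4) · σ(172/4) = 2 · 44 = 88
  d = 43: φ(43) · σ(172/43) = 42 · 7 = 294
  d = 86: φ(86) · σ(172/86) = 42 · 3 = 126
  d = 172: φ(172) · σ(172/172) = 84 · 1 = 84
Summing: (φ * σ)(172) = 308 + 132 + 88 + 294 + 126 + 84 = 1032.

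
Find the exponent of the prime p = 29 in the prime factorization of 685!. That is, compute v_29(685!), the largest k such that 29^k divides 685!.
v_29(685!) = 23

Legendre's formula: v_p(n!) = Σ_{k ≥ 1} ⌊n / p^k⌋. For p = 29, n = 685, the terms are:
  ⌊685/29^1⌋ = ⌊685/29⌋ = 23
(the next term ⌊685/29^2⌋ = 0, terminating the sum). Summing: v_29(685!) = 23 = 23.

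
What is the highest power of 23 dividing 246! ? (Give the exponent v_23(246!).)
v_23(246!) = 10

Legendre's formula: v_p(n!) = Σ_{k ≥ 1} ⌊n / p^k⌋. For p = 23, n = 246, the terms are:
  ⌊246/23^1⌋ = ⌊246/23⌋ = 10
(the next term ⌊246/23^2⌋ = 0, terminating the sum). Summing: v_23(246!) = 10 = 10.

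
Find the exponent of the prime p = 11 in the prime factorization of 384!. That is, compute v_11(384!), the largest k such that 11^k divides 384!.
v_11(384!) = 37

Legendre's formula: v_p(n!) = Σ_{k ≥ 1} ⌊n / p^k⌋. For p = 11, n = 384, the terms are:
  ⌊384/11^1⌋ = ⌊384/11⌋ = 34
  ⌊384/11^2⌋ = ⌊384/121⌋ = 3
(the next term ⌊384/11^3⌋ = 0, terminating the sum). Summing: v_11(384!) = 34 + 3 = 37.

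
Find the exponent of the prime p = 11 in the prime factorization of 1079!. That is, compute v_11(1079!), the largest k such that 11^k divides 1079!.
v_11(1079!) = 106

Legendre's formula: v_p(n!) = Σ_{k ≥ 1} ⌊n / p^k⌋. For p = 11, n = 1079, the terms are:
  ⌊1079/11^1⌋ = ⌊1079/11⌋ = 98
  ⌊1079/11^2⌋ = ⌊1079/121⌋ = 8
(the next term ⌊1079/11^3⌋ = 0, terminating the sum). Summing: v_11(1079!) = 98 + 8 = 106.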